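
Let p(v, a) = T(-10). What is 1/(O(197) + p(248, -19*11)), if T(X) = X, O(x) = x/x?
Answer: -⅑ ≈ -0.11111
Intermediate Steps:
O(x) = 1
p(v, a) = -10
1/(O(197) + p(248, -19*11)) = 1/(1 - 10) = 1/(-9) = -⅑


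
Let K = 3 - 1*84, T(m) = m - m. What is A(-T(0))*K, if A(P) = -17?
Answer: 1377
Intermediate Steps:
T(m) = 0
K = -81 (K = 3 - 84 = -81)
A(-T(0))*K = -17*(-81) = 1377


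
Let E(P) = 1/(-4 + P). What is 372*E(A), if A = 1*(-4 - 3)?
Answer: -372/11 ≈ -33.818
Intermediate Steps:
A = -7 (A = 1*(-7) = -7)
372*E(A) = 372/(-4 - 7) = 372/(-11) = 372*(-1/11) = -372/11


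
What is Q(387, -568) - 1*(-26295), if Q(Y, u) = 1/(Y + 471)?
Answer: 22561111/858 ≈ 26295.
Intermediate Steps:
Q(Y, u) = 1/(471 + Y)
Q(387, -568) - 1*(-26295) = 1/(471 + 387) - 1*(-26295) = 1/858 + 26295 = 22561111/858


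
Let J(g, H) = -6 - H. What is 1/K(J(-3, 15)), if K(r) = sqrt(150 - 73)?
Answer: sqrt(77)/77 ≈ 0.11396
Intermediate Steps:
K(r) = sqrt(77)
1/K(J(-3, 15)) = 1/(sqrt(77)) = sqrt(77)/77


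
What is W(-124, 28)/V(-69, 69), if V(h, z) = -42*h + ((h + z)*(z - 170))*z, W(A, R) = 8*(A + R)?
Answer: -128/483 ≈ -0.26501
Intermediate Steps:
W(A, R) = 8*A + 8*R
V(h, z) = -42*h + z*(-170 + z)*(h + z) (V(h, z) = -42*h + ((h + z)*(-170 + z))*z = -42*h + ((-170 + z)*(h + z))*z = -42*h + z*(-170 + z)*(h + z))
W(-124, 28)/V(-69, 69) = (8*(-124) + 8*28)/(69³ - 170*69² - 42*(-69) - 69*69² - 170*(-69)*69) = (-992 + 224)/(328509 - 170*4761 + 2898 - 69*4761 + 809370) = -768/(328509 - 809370 + 2898 - 328509 + 809370) = -768/2898 = -768*1/2898 = -128/483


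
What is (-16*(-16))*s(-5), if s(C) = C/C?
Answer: 256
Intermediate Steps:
s(C) = 1
(-16*(-16))*s(-5) = -16*(-16)*1 = 256*1 = 256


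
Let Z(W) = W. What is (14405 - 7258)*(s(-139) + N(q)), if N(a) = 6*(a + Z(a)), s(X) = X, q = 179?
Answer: 14358323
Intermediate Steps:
N(a) = 12*a (N(a) = 6*(a + a) = 6*(2*a) = 12*a)
(14405 - 7258)*(s(-139) + N(q)) = (14405 - 7258)*(-139 + 12*179) = 7147*(-139 + 2148) = 7147*2009 = 14358323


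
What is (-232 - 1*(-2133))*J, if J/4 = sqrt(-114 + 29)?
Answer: 7604*I*sqrt(85) ≈ 70105.0*I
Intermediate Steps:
J = 4*I*sqrt(85) (J = 4*sqrt(-114 + 29) = 4*sqrt(-85) = 4*(I*sqrt(85)) = 4*I*sqrt(85) ≈ 36.878*I)
(-232 - 1*(-2133))*J = (-232 - 1*(-2133))*(4*I*sqrt(85)) = (-232 + 2133)*(4*I*sqrt(85)) = 1901*(4*I*sqrt(85)) = 7604*I*sqrt(85)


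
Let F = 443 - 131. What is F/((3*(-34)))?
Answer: -52/17 ≈ -3.0588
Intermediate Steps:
F = 312
F/((3*(-34))) = 312/((3*(-34))) = 312/(-102) = 312*(-1/102) = -52/17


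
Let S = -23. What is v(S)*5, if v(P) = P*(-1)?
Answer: 115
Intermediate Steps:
v(P) = -P
v(S)*5 = -1*(-23)*5 = 23*5 = 115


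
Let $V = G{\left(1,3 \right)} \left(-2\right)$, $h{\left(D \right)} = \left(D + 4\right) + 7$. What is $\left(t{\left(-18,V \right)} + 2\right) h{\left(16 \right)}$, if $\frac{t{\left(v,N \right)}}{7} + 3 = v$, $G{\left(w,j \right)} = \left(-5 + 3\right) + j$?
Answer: $-3915$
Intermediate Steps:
$G{\left(w,j \right)} = -2 + j$
$h{\left(D \right)} = 11 + D$ ($h{\left(D \right)} = \left(4 + D\right) + 7 = 11 + D$)
$V = -2$ ($V = \left(-2 + 3\right) \left(-2\right) = 1 \left(-2\right) = -2$)
$t{\left(v,N \right)} = -21 + 7 v$
$\left(t{\left(-18,V \right)} + 2\right) h{\left(16 \right)} = \left(\left(-21 + 7 \left(-18\right)\right) + 2\right) \left(11 + 16\right) = \left(\left(-21 - 126\right) + 2\right) 27 = \left(-147 + 2\right) 27 = \left(-145\right) 27 = -3915$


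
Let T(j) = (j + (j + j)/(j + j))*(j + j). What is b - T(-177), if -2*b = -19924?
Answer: -52342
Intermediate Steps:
b = 9962 (b = -½*(-19924) = 9962)
T(j) = 2*j*(1 + j) (T(j) = (j + (2*j)/((2*j)))*(2*j) = (j + (2*j)*(1/(2*j)))*(2*j) = (j + 1)*(2*j) = (1 + j)*(2*j) = 2*j*(1 + j))
b - T(-177) = 9962 - 2*(-177)*(1 - 177) = 9962 - 2*(-177)*(-176) = 9962 - 1*62304 = 9962 - 62304 = -52342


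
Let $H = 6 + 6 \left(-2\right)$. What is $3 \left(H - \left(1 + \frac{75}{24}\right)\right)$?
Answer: $- \frac{243}{8} \approx -30.375$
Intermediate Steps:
$H = -6$ ($H = 6 - 12 = -6$)
$3 \left(H - \left(1 + \frac{75}{24}\right)\right) = 3 \left(-6 - \left(1 + \frac{75}{24}\right)\right) = 3 \left(-6 - \frac{33}{8}\right) = 3 \left(- \frac{81}{8}\right) = - \frac{243}{8}$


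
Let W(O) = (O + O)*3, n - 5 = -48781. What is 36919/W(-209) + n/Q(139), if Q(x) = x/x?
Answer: -61202023/1254 ≈ -48805.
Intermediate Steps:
n = -48776 (n = 5 - 48781 = -48776)
Q(x) = 1
W(O) = 6*O (W(O) = (2*O)*3 = 6*O)
36919/W(-209) + n/Q(139) = 36919/((6*(-209))) - 48776/1 = 36919/(-1254) - 48776*1 = 36919*(-1/1254) - 48776 = -36919/1254 - 48776 = -61202023/1254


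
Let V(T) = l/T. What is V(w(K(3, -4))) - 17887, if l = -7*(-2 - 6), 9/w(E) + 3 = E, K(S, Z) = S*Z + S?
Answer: -53885/3 ≈ -17962.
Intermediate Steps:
K(S, Z) = S + S*Z
w(E) = 9/(-3 + E)
l = 56 (l = -7*(-8) = 56)
V(T) = 56/T
V(w(K(3, -4))) - 17887 = 56/((9/(-3 + 3*(1 - 4)))) - 17887 = 56/((9/(-3 + 3*(-3)))) - 17887 = 56/((9/(-3 - 9))) - 17887 = 56/((9/(-12))) - 17887 = 56/((9*(-1/12))) - 17887 = 56/(-¾) - 17887 = 56*(-4/3) - 17887 = -224/3 - 17887 = -53885/3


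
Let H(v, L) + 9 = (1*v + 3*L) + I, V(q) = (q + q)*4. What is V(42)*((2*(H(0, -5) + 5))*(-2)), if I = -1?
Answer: 26880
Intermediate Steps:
V(q) = 8*q (V(q) = (2*q)*4 = 8*q)
H(v, L) = -10 + v + 3*L (H(v, L) = -9 + ((1*v + 3*L) - 1) = -9 + ((v + 3*L) - 1) = -9 + (-1 + v + 3*L) = -10 + v + 3*L)
V(42)*((2*(H(0, -5) + 5))*(-2)) = (8*42)*((2*((-10 + 0 + 3*(-5)) + 5))*(-2)) = 336*((2*((-10 + 0 - 15) + 5))*(-2)) = 336*((2*(-25 + 5))*(-2)) = 336*((2*(-20))*(-2)) = 336*(-40*(-2)) = 336*80 = 26880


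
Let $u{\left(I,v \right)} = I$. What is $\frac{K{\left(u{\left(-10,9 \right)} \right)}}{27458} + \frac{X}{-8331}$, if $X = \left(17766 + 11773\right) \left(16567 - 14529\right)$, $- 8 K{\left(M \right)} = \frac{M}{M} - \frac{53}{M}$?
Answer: $- \frac{132238787305333}{18300207840} \approx -7226.1$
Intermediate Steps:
$K{\left(M \right)} = - \frac{1}{8} + \frac{53}{8 M}$ ($K{\left(M \right)} = - \frac{\frac{M}{M} - \frac{53}{M}}{8} = - \frac{1 - \frac{53}{M}}{8} = - \frac{1}{8} + \frac{53}{8 M}$)
$X = 60200482$ ($X = 29539 \cdot 2038 = 60200482$)
$\frac{K{\left(u{\left(-10,9 \right)} \right)}}{27458} + \frac{X}{-8331} = \frac{\frac{1}{8} \frac{1}{-10} \left(53 - -10\right)}{27458} + \frac{60200482}{-8331} = \frac{1}{8} \left(- \frac{1}{10}\right) \left(53 + 10\right) \frac{1}{27458} + 60200482 \left(- \frac{1}{8331}\right) = \frac{1}{8} \left(- \frac{1}{10}\right) 63 \cdot \frac{1}{27458} - \frac{60200482}{8331} = \left(- \frac{63}{80}\right) \frac{1}{27458} - \frac{60200482}{8331} = - \frac{63}{2196640} - \frac{60200482}{8331} = - \frac{132238787305333}{18300207840}$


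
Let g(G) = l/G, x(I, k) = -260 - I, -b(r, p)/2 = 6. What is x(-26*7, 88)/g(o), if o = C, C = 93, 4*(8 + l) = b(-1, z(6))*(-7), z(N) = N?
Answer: -558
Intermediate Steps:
b(r, p) = -12 (b(r, p) = -2*6 = -12)
l = 13 (l = -8 + (-12*(-7))/4 = -8 + (¼)*84 = -8 + 21 = 13)
o = 93
g(G) = 13/G
x(-26*7, 88)/g(o) = (-260 - (-26)*7)/((13/93)) = (-260 - 1*(-182))/((13*(1/93))) = (-260 + 182)/(13/93) = -78*93/13 = -558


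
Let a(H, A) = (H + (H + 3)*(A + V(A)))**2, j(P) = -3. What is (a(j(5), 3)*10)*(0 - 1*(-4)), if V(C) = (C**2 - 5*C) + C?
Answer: 360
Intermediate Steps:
V(C) = C**2 - 4*C
a(H, A) = (H + (3 + H)*(A + A*(-4 + A)))**2 (a(H, A) = (H + (H + 3)*(A + A*(-4 + A)))**2 = (H + (3 + H)*(A + A*(-4 + A)))**2)
(a(j(5), 3)*10)*(0 - 1*(-4)) = ((-3 - 9*3 + 3*3**2 - 3*3**2 - 3*3*(-3))**2*10)*(0 - 1*(-4)) = ((-3 - 27 + 3*9 - 3*9 + 27)**2*10)*(0 + 4) = ((-3 - 27 + 27 - 27 + 27)**2*10)*4 = ((-3)**2*10)*4 = (9*10)*4 = 90*4 = 360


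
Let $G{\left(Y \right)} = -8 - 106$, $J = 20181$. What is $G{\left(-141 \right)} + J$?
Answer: $20067$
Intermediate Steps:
$G{\left(Y \right)} = -114$ ($G{\left(Y \right)} = -8 - 106 = -114$)
$G{\left(-141 \right)} + J = -114 + 20181 = 20067$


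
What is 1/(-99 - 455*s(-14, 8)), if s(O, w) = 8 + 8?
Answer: -1/7379 ≈ -0.00013552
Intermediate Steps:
s(O, w) = 16
1/(-99 - 455*s(-14, 8)) = 1/(-99 - 455*16) = 1/(-99 - 7280) = 1/(-7379) = -1/7379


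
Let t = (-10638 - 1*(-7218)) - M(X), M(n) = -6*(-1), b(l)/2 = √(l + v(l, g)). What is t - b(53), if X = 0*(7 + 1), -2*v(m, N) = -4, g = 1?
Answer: -3426 - 2*√55 ≈ -3440.8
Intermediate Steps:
v(m, N) = 2 (v(m, N) = -½*(-4) = 2)
X = 0 (X = 0*8 = 0)
b(l) = 2*√(2 + l) (b(l) = 2*√(l + 2) = 2*√(2 + l))
M(n) = 6
t = -3426 (t = (-10638 - 1*(-7218)) - 1*6 = (-10638 + 7218) - 6 = -3420 - 6 = -3426)
t - b(53) = -3426 - 2*√(2 + 53) = -3426 - 2*√55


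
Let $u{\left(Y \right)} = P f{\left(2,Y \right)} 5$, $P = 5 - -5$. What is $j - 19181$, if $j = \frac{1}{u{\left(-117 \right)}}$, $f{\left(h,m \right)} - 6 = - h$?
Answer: $- \frac{3836199}{200} \approx -19181.0$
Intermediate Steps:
$P = 10$ ($P = 5 + 5 = 10$)
$f{\left(h,m \right)} = 6 - h$
$u{\left(Y \right)} = 200$ ($u{\left(Y \right)} = 10 \left(6 - 2\right) 5 = 10 \cdot 4 \cdot 5 = 40 \cdot 5 = 200$)
$j = \frac{1}{200} \approx 0.005$
$j - 19181 = \frac{1}{200} - 19181 = - \frac{3836199}{200}$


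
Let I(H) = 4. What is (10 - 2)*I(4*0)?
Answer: 32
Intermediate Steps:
(10 - 2)*I(4*0) = (10 - 2)*4 = 8*4 = 32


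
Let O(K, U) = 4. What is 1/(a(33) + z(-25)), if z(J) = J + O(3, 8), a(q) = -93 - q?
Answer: -1/147 ≈ -0.0068027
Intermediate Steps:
z(J) = 4 + J (z(J) = J + 4 = 4 + J)
1/(a(33) + z(-25)) = 1/((-93 - 1*33) + (4 - 25)) = 1/((-93 - 33) - 21) = 1/(-126 - 21) = 1/(-147) = -1/147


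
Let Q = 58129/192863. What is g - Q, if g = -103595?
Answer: -19979700614/192863 ≈ -1.0360e+5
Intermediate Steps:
Q = 58129/192863 (Q = 58129*(1/192863) = 58129/192863 ≈ 0.30140)
g - Q = -103595 - 1*58129/192863 = -103595 - 58129/192863 = -19979700614/192863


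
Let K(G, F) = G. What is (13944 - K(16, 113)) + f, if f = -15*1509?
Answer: -8707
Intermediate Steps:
f = -22635
(13944 - K(16, 113)) + f = (13944 - 1*16) - 22635 = (13944 - 16) - 22635 = 13928 - 22635 = -8707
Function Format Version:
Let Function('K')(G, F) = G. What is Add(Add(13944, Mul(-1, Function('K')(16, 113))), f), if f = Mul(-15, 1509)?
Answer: -8707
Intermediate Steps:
f = -22635
Add(Add(13944, Mul(-1, Function('K')(16, 113))), f) = Add(Add(13944, Mul(-1, 16)), -22635) = Add(Add(13944, -16), -22635) = Add(13928, -22635) = -8707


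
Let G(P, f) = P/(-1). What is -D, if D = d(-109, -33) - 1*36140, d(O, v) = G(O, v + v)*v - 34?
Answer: 39771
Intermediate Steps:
G(P, f) = -P (G(P, f) = P*(-1) = -P)
d(O, v) = -34 - O*v (d(O, v) = (-O)*v - 34 = -O*v - 34 = -34 - O*v)
D = -39771 (D = (-34 - 1*(-109)*(-33)) - 1*36140 = (-34 - 3597) - 36140 = -3631 - 36140 = -39771)
-D = -1*(-39771) = 39771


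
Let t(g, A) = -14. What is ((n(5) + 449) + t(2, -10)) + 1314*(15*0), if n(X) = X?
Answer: 440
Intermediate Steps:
((n(5) + 449) + t(2, -10)) + 1314*(15*0) = ((5 + 449) - 14) + 1314*(15*0) = (454 - 14) + 1314*0 = 440 + 0 = 440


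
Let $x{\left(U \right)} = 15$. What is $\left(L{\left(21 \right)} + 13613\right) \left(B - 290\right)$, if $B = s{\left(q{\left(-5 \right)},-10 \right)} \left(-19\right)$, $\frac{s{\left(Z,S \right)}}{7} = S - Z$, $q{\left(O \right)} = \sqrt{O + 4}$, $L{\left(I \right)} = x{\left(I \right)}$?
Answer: $14173120 + 1812524 i \approx 1.4173 \cdot 10^{7} + 1.8125 \cdot 10^{6} i$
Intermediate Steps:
$L{\left(I \right)} = 15$
$q{\left(O \right)} = \sqrt{4 + O}$
$s{\left(Z,S \right)} = - 7 Z + 7 S$ ($s{\left(Z,S \right)} = 7 \left(S - Z\right) = - 7 Z + 7 S$)
$B = 1330 + 133 i$ ($B = \left(- 7 \sqrt{4 - 5} + 7 \left(-10\right)\right) \left(-19\right) = \left(- 7 \sqrt{-1} - 70\right) \left(-19\right) = \left(- 7 i - 70\right) \left(-19\right) = \left(-70 - 7 i\right) \left(-19\right) = 1330 + 133 i \approx 1330.0 + 133.0 i$)
$\left(L{\left(21 \right)} + 13613\right) \left(B - 290\right) = \left(15 + 13613\right) \left(\left(1330 + 133 i\right) - 290\right) = 13628 \left(1040 + 133 i\right) = 14173120 + 1812524 i$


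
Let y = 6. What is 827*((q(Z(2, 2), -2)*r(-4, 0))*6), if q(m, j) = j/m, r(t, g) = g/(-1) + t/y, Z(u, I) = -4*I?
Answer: -827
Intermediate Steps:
r(t, g) = -g + t/6 (r(t, g) = g/(-1) + t/6 = g*(-1) + t*(⅙) = -g + t/6)
827*((q(Z(2, 2), -2)*r(-4, 0))*6) = 827*(((-2/((-4*2)))*(-1*0 + (⅙)*(-4)))*6) = 827*(((-2/(-8))*(0 - ⅔))*6) = 827*((-2*(-⅛)*(-⅔))*6) = 827*(((¼)*(-⅔))*6) = 827*(-⅙*6) = 827*(-1) = -827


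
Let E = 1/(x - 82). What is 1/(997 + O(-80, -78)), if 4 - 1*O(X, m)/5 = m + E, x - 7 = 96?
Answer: 21/29542 ≈ 0.00071085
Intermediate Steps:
x = 103 (x = 7 + 96 = 103)
E = 1/21 (E = 1/(103 - 82) = 1/21 ≈ 0.047619)
O(X, m) = 415/21 - 5*m (O(X, m) = 20 - 5*(m + 1/21) = 20 - 5*(1/21 + m) = 20 + (-5/21 - 5*m) = 415/21 - 5*m)
1/(997 + O(-80, -78)) = 1/(997 + (415/21 - 5*(-78))) = 1/(997 + (415/21 + 390)) = 1/(997 + 8605/21) = 1/(29542/21) = 21/29542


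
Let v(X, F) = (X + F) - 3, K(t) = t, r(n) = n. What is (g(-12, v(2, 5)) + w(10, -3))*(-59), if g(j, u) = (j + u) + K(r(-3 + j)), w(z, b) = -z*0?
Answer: 1357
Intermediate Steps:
w(z, b) = 0
v(X, F) = -3 + F + X (v(X, F) = (F + X) - 3 = -3 + F + X)
g(j, u) = -3 + u + 2*j (g(j, u) = (j + u) + (-3 + j) = -3 + u + 2*j)
(g(-12, v(2, 5)) + w(10, -3))*(-59) = ((-3 + (-3 + 5 + 2) + 2*(-12)) + 0)*(-59) = ((-3 + 4 - 24) + 0)*(-59) = (-23 + 0)*(-59) = -23*(-59) = 1357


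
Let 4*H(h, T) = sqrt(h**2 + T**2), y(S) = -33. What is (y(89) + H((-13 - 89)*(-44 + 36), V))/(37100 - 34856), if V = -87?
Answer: -1/68 + 5*sqrt(2993)/2992 ≈ 0.076718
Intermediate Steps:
H(h, T) = sqrt(T**2 + h**2)/4 (H(h, T) = sqrt(h**2 + T**2)/4 = sqrt(T**2 + h**2)/4)
(y(89) + H((-13 - 89)*(-44 + 36), V))/(37100 - 34856) = (-33 + sqrt((-87)**2 + ((-13 - 89)*(-44 + 36))**2)/4)/(37100 - 34856) = (-33 + sqrt(7569 + (-102*(-8))**2)/4)/2244 = (-33 + sqrt(7569 + 816**2)/4)*(1/2244) = (-33 + sqrt(7569 + 665856)/4)*(1/2244) = (-33 + sqrt(673425)/4)*(1/2244) = (-33 + (15*sqrt(2993))/4)*(1/2244) = (-33 + 15*sqrt(2993)/4)*(1/2244) = -1/68 + 5*sqrt(2993)/2992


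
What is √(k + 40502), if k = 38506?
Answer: 4*√4938 ≈ 281.08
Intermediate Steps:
√(k + 40502) = √(38506 + 40502) = √79008 = 4*√4938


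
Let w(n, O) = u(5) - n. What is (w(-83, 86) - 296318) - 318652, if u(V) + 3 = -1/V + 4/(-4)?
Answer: -3074456/5 ≈ -6.1489e+5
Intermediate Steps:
u(V) = -4 - 1/V (u(V) = -3 + (-1/V + 4/(-4)) = -3 + (-1/V + 4*(-1/4)) = -3 + (-1/V - 1) = -3 + (-1 - 1/V) = -4 - 1/V)
w(n, O) = -21/5 - n (w(n, O) = (-4 - 1/5) - n = -21/5 - n)
(w(-83, 86) - 296318) - 318652 = ((-21/5 - 1*(-83)) - 296318) - 318652 = ((-21/5 + 83) - 296318) - 318652 = (394/5 - 296318) - 318652 = -1481196/5 - 318652 = -3074456/5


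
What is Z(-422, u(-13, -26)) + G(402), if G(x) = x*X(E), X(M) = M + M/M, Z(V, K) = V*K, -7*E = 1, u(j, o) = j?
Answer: 40814/7 ≈ 5830.6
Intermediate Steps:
E = -⅐ (E = -⅐*1 = -⅐ ≈ -0.14286)
Z(V, K) = K*V
X(M) = 1 + M (X(M) = M + 1 = 1 + M)
G(x) = 6*x/7 (G(x) = x*(1 - ⅐) = x*(6/7) = 6*x/7)
Z(-422, u(-13, -26)) + G(402) = -13*(-422) + (6/7)*402 = 5486 + 2412/7 = 40814/7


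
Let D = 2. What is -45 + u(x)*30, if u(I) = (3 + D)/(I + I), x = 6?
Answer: -65/2 ≈ -32.500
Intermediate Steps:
u(I) = 5/(2*I) (u(I) = (3 + 2)/(I + I) = 5/((2*I)) = 5*(1/(2*I)) = 5/(2*I))
-45 + u(x)*30 = -45 + ((5/2)/6)*30 = -45 + ((5/2)*(⅙))*30 = -45 + (5/12)*30 = -45 + 25/2 = -65/2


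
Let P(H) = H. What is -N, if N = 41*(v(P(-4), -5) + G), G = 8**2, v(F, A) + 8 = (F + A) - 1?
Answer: -1886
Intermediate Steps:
v(F, A) = -9 + A + F (v(F, A) = -8 + ((F + A) - 1) = -8 + ((A + F) - 1) = -8 + (-1 + A + F) = -9 + A + F)
G = 64
N = 1886 (N = 41*((-9 - 5 - 4) + 64) = 41*(-18 + 64) = 41*46 = 1886)
-N = -1*1886 = -1886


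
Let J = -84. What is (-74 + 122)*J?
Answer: -4032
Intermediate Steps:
(-74 + 122)*J = (-74 + 122)*(-84) = 48*(-84) = -4032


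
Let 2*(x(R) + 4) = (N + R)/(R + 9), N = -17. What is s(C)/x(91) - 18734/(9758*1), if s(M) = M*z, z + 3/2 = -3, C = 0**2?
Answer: -551/287 ≈ -1.9199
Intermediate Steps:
C = 0
x(R) = -4 + (-17 + R)/(2*(9 + R)) (x(R) = -4 + ((-17 + R)/(R + 9))/2 = -4 + ((-17 + R)/(9 + R))/2 = -4 + (-17 + R)/(2*(9 + R)))
z = -9/2 (z = -3/2 - 3 = -9/2 ≈ -4.5000)
s(M) = -9*M/2 (s(M) = M*(-9/2) = -9*M/2)
s(C)/x(91) - 18734/(9758*1) = (-9/2*0)/(((-89 - 7*91)/(2*(9 + 91)))) - 18734/(9758*1) = 0/(((1/2)*(-89 - 637)/100)) - 18734/9758 = 0/(((1/2)*(1/100)*(-726))) - 18734*1/9758 = 0/(-363/100) - 551/287 = 0*(-100/363) - 551/287 = 0 - 551/287 = -551/287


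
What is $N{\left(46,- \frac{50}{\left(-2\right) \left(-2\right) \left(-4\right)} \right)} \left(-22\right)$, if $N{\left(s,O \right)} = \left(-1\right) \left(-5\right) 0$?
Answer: $0$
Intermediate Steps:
$N{\left(s,O \right)} = 0$ ($N{\left(s,O \right)} = 5 \cdot 0 = 0$)
$N{\left(46,- \frac{50}{\left(-2\right) \left(-2\right) \left(-4\right)} \right)} \left(-22\right) = 0 \left(-22\right) = 0$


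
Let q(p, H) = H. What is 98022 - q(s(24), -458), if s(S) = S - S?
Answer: 98480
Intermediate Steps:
s(S) = 0
98022 - q(s(24), -458) = 98022 - 1*(-458) = 98022 + 458 = 98480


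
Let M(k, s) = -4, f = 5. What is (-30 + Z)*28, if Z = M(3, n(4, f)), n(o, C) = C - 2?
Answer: -952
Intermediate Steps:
n(o, C) = -2 + C
Z = -4
(-30 + Z)*28 = (-30 - 4)*28 = -34*28 = -952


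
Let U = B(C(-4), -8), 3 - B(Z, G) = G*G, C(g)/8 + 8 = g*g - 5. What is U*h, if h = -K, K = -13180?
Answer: -803980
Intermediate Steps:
C(g) = -104 + 8*g² (C(g) = -64 + 8*(g*g - 5) = -64 + 8*(g² - 5) = -64 + 8*(-5 + g²) = -64 + (-40 + 8*g²) = -104 + 8*g²)
h = 13180 (h = -1*(-13180) = 13180)
B(Z, G) = 3 - G² (B(Z, G) = 3 - G*G = 3 - G²)
U = -61 (U = 3 - 1*(-8)² = 3 - 1*64 = 3 - 64 = -61)
U*h = -61*13180 = -803980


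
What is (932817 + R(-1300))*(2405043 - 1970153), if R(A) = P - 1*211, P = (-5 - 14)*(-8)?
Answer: 405647126620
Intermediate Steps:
P = 152 (P = -19*(-8) = 152)
R(A) = -59 (R(A) = 152 - 1*211 = 152 - 211 = -59)
(932817 + R(-1300))*(2405043 - 1970153) = (932817 - 59)*(2405043 - 1970153) = 932758*434890 = 405647126620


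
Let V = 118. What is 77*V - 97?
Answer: 8989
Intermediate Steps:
77*V - 97 = 77*118 - 97 = 9086 - 97 = 8989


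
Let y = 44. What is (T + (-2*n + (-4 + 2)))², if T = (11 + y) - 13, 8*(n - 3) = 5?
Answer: 17161/16 ≈ 1072.6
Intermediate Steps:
n = 29/8 (n = 3 + (⅛)*5 = 3 + 5/8 = 29/8 ≈ 3.6250)
T = 42 (T = (11 + 44) - 13 = 55 - 13 = 42)
(T + (-2*n + (-4 + 2)))² = (42 + (-2*29/8 + (-4 + 2)))² = (42 + (-29/4 - 2))² = (42 - 37/4)² = (131/4)² = 17161/16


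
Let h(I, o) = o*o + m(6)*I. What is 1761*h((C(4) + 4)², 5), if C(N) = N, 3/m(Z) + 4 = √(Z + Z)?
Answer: -294087 - 169056*√3 ≈ -5.8690e+5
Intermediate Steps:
m(Z) = 3/(-4 + √2*√Z) (m(Z) = 3/(-4 + √(Z + Z)) = 3/(-4 + √(2*Z)) = 3/(-4 + √2*√Z))
h(I, o) = o² + 3*I/(-4 + 2*√3) (h(I, o) = o*o + (3/(-4 + √2*√6))*I = o² + (3/(-4 + 2*√3))*I = o² + 3*I/(-4 + 2*√3))
1761*h((C(4) + 4)², 5) = 1761*(5² - 3*(4 + 4)² - 3*(4 + 4)²*√3/2) = 1761*(25 - 3*8² - 3/2*8²*√3) = 1761*(25 - 3*64 - 3/2*64*√3) = 1761*(25 - 192 - 96*√3) = 1761*(-167 - 96*√3) = -294087 - 169056*√3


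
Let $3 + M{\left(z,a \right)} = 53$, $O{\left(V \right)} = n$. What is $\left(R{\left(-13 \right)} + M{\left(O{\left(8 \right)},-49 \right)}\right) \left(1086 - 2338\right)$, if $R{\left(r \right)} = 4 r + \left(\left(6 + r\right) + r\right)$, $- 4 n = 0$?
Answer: $27544$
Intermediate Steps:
$n = 0$ ($n = \left(- \frac{1}{4}\right) 0 = 0$)
$O{\left(V \right)} = 0$
$M{\left(z,a \right)} = 50$ ($M{\left(z,a \right)} = -3 + 53 = 50$)
$R{\left(r \right)} = 6 + 6 r$ ($R{\left(r \right)} = 4 r + \left(6 + 2 r\right) = 6 + 6 r$)
$\left(R{\left(-13 \right)} + M{\left(O{\left(8 \right)},-49 \right)}\right) \left(1086 - 2338\right) = \left(\left(6 + 6 \left(-13\right)\right) + 50\right) \left(1086 - 2338\right) = \left(\left(6 - 78\right) + 50\right) \left(-1252\right) = \left(-72 + 50\right) \left(-1252\right) = \left(-22\right) \left(-1252\right) = 27544$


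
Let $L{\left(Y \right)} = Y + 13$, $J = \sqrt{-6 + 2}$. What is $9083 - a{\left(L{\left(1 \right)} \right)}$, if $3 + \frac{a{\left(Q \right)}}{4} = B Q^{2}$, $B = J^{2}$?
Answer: $12231$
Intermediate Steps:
$J = 2 i$ ($J = \sqrt{-4} = 2 i \approx 2.0 i$)
$L{\left(Y \right)} = 13 + Y$
$B = -4$ ($B = \left(2 i\right)^{2} = -4$)
$a{\left(Q \right)} = -12 - 16 Q^{2}$ ($a{\left(Q \right)} = -12 + 4 \left(- 4 Q^{2}\right) = -12 - 16 Q^{2}$)
$9083 - a{\left(L{\left(1 \right)} \right)} = 9083 - \left(-12 - 16 \left(13 + 1\right)^{2}\right) = 9083 - \left(-12 - 16 \cdot 14^{2}\right) = 9083 - \left(-12 - 3136\right) = 9083 - -3148 = 9083 + 3148 = 12231$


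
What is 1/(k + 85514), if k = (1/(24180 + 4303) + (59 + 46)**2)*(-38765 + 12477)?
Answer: -28483/8252655502626 ≈ -3.4514e-9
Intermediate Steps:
k = -8255091197888/28483 (k = (1/28483 + 105**2)*(-26288) = (1/28483 + 11025)*(-26288) = (314025076/28483)*(-26288) = -8255091197888/28483 ≈ -2.8983e+8)
1/(k + 85514) = 1/(-8255091197888/28483 + 85514) = 1/(-8252655502626/28483) = -28483/8252655502626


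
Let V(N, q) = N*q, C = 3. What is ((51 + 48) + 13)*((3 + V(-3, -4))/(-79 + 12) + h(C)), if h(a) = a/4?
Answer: 3948/67 ≈ 58.925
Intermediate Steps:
h(a) = a/4 (h(a) = a*(¼) = a/4)
((51 + 48) + 13)*((3 + V(-3, -4))/(-79 + 12) + h(C)) = ((51 + 48) + 13)*((3 - 3*(-4))/(-79 + 12) + (¼)*3) = (99 + 13)*((3 + 12)/(-67) + ¾) = 112*(15*(-1/67) + ¾) = 112*(-15/67 + ¾) = 112*(141/268) = 3948/67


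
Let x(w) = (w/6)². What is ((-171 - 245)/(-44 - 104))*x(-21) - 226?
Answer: -7088/37 ≈ -191.57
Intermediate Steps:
x(w) = w²/36 (x(w) = (w*(⅙))² = (w/6)² = w²/36)
((-171 - 245)/(-44 - 104))*x(-21) - 226 = ((-171 - 245)/(-44 - 104))*((1/36)*(-21)²) - 226 = (-416/(-148))*((1/36)*441) - 226 = -416*(-1/148)*(49/4) - 226 = (104/37)*(49/4) - 226 = 1274/37 - 226 = -7088/37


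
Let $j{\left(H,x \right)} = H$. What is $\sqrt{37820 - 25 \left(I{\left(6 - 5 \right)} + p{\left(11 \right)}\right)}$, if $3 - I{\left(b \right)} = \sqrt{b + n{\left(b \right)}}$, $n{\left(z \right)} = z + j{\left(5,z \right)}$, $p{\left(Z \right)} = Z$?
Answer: $\sqrt{37470 + 25 \sqrt{7}} \approx 193.74$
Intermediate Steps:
$n{\left(z \right)} = 5 + z$ ($n{\left(z \right)} = z + 5 = 5 + z$)
$I{\left(b \right)} = 3 - \sqrt{5 + 2 b}$ ($I{\left(b \right)} = 3 - \sqrt{b + \left(5 + b\right)} = 3 - \sqrt{5 + 2 b}$)
$\sqrt{37820 - 25 \left(I{\left(6 - 5 \right)} + p{\left(11 \right)}\right)} = \sqrt{37820 - 25 \left(\left(3 - \sqrt{5 + 2 \left(6 - 5\right)}\right) + 11\right)} = \sqrt{37820 - 25 \left(\left(3 - \sqrt{5 + 2 \cdot 1}\right) + 11\right)} = \sqrt{37820 - 25 \left(\left(3 - \sqrt{5 + 2}\right) + 11\right)} = \sqrt{37820 - 25 \left(\left(3 - \sqrt{7}\right) + 11\right)} = \sqrt{37820 - 25 \left(14 - \sqrt{7}\right)} = \sqrt{37820 - \left(350 - 25 \sqrt{7}\right)} = \sqrt{37470 + 25 \sqrt{7}}$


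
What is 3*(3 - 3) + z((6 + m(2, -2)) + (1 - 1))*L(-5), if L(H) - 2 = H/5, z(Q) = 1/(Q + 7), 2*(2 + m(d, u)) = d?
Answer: 1/12 ≈ 0.083333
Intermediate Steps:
m(d, u) = -2 + d/2
z(Q) = 1/(7 + Q)
L(H) = 2 + H/5
3*(3 - 3) + z((6 + m(2, -2)) + (1 - 1))*L(-5) = 3*(3 - 3) + (2 + (⅕)*(-5))/(7 + ((6 + (-2 + (½)*2)) + (1 - 1))) = 3*0 + (2 - 1)/(7 + ((6 + (-2 + 1)) + 0)) = 0 + 1/(7 + ((6 - 1) + 0)) = 0 + 1/(7 + (5 + 0)) = 0 + 1/(7 + 5) = 0 + 1/12 = 1/12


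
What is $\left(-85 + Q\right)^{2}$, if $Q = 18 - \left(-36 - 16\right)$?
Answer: $225$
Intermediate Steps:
$Q = 70$ ($Q = 18 - -52 = 18 + 52 = 70$)
$\left(-85 + Q\right)^{2} = \left(-85 + 70\right)^{2} = \left(-15\right)^{2} = 225$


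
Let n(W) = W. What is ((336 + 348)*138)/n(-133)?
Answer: -4968/7 ≈ -709.71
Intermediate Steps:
((336 + 348)*138)/n(-133) = ((336 + 348)*138)/(-133) = (684*138)*(-1/133) = 94392*(-1/133) = -4968/7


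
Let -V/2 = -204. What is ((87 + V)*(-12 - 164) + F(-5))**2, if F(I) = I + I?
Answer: 7591636900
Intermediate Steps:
V = 408 (V = -2*(-204) = 408)
F(I) = 2*I
((87 + V)*(-12 - 164) + F(-5))**2 = ((87 + 408)*(-12 - 164) + 2*(-5))**2 = (495*(-176) - 10)**2 = (-87120 - 10)**2 = (-87130)**2 = 7591636900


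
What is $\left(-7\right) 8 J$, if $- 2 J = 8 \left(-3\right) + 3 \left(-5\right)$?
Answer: $-1092$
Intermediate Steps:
$J = \frac{39}{2}$ ($J = - \frac{8 \left(-3\right) + 3 \left(-5\right)}{2} = - \frac{-24 - 15}{2} = \left(- \frac{1}{2}\right) \left(-39\right) = \frac{39}{2} \approx 19.5$)
$\left(-7\right) 8 J = \left(-7\right) 8 \cdot \frac{39}{2} = \left(-56\right) \frac{39}{2} = -1092$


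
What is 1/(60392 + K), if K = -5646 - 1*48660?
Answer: 1/6086 ≈ 0.00016431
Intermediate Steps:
K = -54306 (K = -5646 - 48660 = -54306)
1/(60392 + K) = 1/(60392 - 54306) = 1/6086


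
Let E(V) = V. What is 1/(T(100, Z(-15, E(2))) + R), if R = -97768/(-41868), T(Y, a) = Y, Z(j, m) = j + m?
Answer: 10467/1071142 ≈ 0.0097718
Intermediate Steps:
R = 24442/10467 (R = -97768*(-1/41868) = 24442/10467 ≈ 2.3351)
1/(T(100, Z(-15, E(2))) + R) = 1/(100 + 24442/10467) = 1/(1071142/10467) = 10467/1071142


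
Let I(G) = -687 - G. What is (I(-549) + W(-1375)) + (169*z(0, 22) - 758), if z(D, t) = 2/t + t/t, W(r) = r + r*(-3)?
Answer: 22422/11 ≈ 2038.4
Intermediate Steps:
W(r) = -2*r (W(r) = r - 3*r = -2*r)
z(D, t) = 1 + 2/t (z(D, t) = 2/t + 1 = 1 + 2/t)
(I(-549) + W(-1375)) + (169*z(0, 22) - 758) = ((-687 - 1*(-549)) - 2*(-1375)) + (169*((2 + 22)/22) - 758) = ((-687 + 549) + 2750) + (169*((1/22)*24) - 758) = (-138 + 2750) + (169*(12/11) - 758) = 2612 + (2028/11 - 758) = 2612 - 6310/11 = 22422/11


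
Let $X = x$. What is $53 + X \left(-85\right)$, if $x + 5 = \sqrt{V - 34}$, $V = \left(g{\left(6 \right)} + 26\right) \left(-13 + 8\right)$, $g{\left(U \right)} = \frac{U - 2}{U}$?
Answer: $478 - \frac{85 i \sqrt{1506}}{3} \approx 478.0 - 1099.5 i$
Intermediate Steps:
$g{\left(U \right)} = \frac{-2 + U}{U}$
$V = - \frac{400}{3}$ ($V = \left(\frac{-2 + 6}{6} + 26\right) \left(-13 + 8\right) = \left(\frac{1}{6} \cdot 4 + 26\right) \left(-5\right) = \left(\frac{2}{3} + 26\right) \left(-5\right) = \frac{80}{3} \left(-5\right) = - \frac{400}{3} \approx -133.33$)
$x = -5 + \frac{i \sqrt{1506}}{3}$ ($x = -5 + \sqrt{- \frac{400}{3} - 34} = -5 + \sqrt{- \frac{502}{3}} = -5 + \frac{i \sqrt{1506}}{3} \approx -5.0 + 12.936 i$)
$X = -5 + \frac{i \sqrt{1506}}{3} \approx -5.0 + 12.936 i$
$53 + X \left(-85\right) = 53 + \left(-5 + \frac{i \sqrt{1506}}{3}\right) \left(-85\right) = 53 + \left(425 - \frac{85 i \sqrt{1506}}{3}\right) = 478 - \frac{85 i \sqrt{1506}}{3}$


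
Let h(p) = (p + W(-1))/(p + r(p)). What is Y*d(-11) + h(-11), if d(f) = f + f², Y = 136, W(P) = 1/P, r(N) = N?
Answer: 164566/11 ≈ 14961.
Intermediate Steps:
h(p) = (-1 + p)/(2*p) (h(p) = (p + 1/(-1))/(p + p) = (p - 1)/((2*p)) = (-1 + p)*(1/(2*p)) = (-1 + p)/(2*p))
Y*d(-11) + h(-11) = 136*(-11*(1 - 11)) + (½)*(-1 - 11)/(-11) = 136*(-11*(-10)) + (½)*(-1/11)*(-12) = 136*110 + 6/11 = 14960 + 6/11 = 164566/11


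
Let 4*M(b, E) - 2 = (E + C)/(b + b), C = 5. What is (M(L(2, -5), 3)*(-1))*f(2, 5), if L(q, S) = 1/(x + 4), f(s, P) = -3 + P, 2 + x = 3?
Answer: -11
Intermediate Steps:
x = 1 (x = -2 + 3 = 1)
L(q, S) = ⅕ (L(q, S) = 1/(1 + 4) = 1/5 = ⅕)
M(b, E) = ½ + (5 + E)/(8*b) (M(b, E) = ½ + ((E + 5)/(b + b))/4 = ½ + ((5 + E)/((2*b)))/4 = ½ + ((5 + E)*(1/(2*b)))/4 = ½ + ((5 + E)/(2*b))/4 = ½ + (5 + E)/(8*b))
(M(L(2, -5), 3)*(-1))*f(2, 5) = (((5 + 3 + 4*(⅕))/(8*(⅕)))*(-1))*(-3 + 5) = (((⅛)*5*(5 + 3 + ⅘))*(-1))*2 = (((⅛)*5*(44/5))*(-1))*2 = ((11/2)*(-1))*2 = -11/2*2 = -11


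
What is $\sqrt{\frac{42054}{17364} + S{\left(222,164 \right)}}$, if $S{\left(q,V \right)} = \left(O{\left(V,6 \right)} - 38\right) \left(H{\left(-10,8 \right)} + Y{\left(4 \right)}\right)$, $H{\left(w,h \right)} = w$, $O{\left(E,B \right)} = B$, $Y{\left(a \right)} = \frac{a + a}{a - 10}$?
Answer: $\frac{\sqrt{27519326718}}{8682} \approx 19.107$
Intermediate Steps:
$Y{\left(a \right)} = \frac{2 a}{-10 + a}$
$S{\left(q,V \right)} = \frac{1088}{3}$ ($S{\left(q,V \right)} = \left(6 - 38\right) \left(-10 + 2 \cdot 4 \frac{1}{-10 + 4}\right) = - 32 \left(-10 + 2 \cdot 4 \frac{1}{-6}\right) = - 32 \left(-10 + 2 \cdot 4 \left(- \frac{1}{6}\right)\right) = - 32 \left(-10 - \frac{4}{3}\right) = \left(-32\right) \left(- \frac{34}{3}\right) = \frac{1088}{3}$)
$\sqrt{\frac{42054}{17364} + S{\left(222,164 \right)}} = \sqrt{\frac{42054}{17364} + \frac{1088}{3}} = \sqrt{42054 \cdot \frac{1}{17364} + \frac{1088}{3}} = \sqrt{\frac{7009}{2894} + \frac{1088}{3}} = \sqrt{\frac{3169699}{8682}} = \frac{\sqrt{27519326718}}{8682}$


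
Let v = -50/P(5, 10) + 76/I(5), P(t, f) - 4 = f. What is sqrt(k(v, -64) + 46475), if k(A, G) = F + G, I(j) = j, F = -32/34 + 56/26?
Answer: sqrt(2266818879)/221 ≈ 215.44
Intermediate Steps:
P(t, f) = 4 + f
F = 268/221 (F = -32*1/34 + 56*(1/26) = -16/17 + 28/13 = 268/221 ≈ 1.2127)
v = 407/35 (v = -50/(4 + 10) + 76/5 = -50/14 + 76*(1/5) = -50*1/14 + 76/5 = -25/7 + 76/5 = 407/35 ≈ 11.629)
k(A, G) = 268/221 + G
sqrt(k(v, -64) + 46475) = sqrt((268/221 - 64) + 46475) = sqrt(-13876/221 + 46475) = sqrt(10257099/221) = sqrt(2266818879)/221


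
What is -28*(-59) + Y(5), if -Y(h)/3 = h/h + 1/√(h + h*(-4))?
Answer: 1649 + I*√15/5 ≈ 1649.0 + 0.7746*I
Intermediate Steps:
Y(h) = -3 - √3/√(-h) (Y(h) = -3*(h/h + 1/√(h + h*(-4))) = -3*(1 + 1/√(h - 4*h)) = -3*(1 + 1/√(-3*h)) = -3*(1 + 1/(√3*√(-h))) = -3*(1 + 1*(√3/(3*√(-h)))) = -3*(1 + √3/(3*√(-h))) = -3 - √3/√(-h))
-28*(-59) + Y(5) = -28*(-59) + (-3 - √3/√(-1*5)) = 1652 + (-3 - √3/√(-5)) = 1652 + (-3 - √3*(-I*√5/5)) = 1652 + (-3 + I*√15/5) = 1649 + I*√15/5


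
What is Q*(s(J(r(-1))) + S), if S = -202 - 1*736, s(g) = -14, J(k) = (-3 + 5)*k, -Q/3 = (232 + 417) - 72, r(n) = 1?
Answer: 1647912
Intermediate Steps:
Q = -1731 (Q = -3*((232 + 417) - 72) = -3*(649 - 72) = -3*577 = -1731)
J(k) = 2*k
S = -938 (S = -202 - 736 = -938)
Q*(s(J(r(-1))) + S) = -1731*(-14 - 938) = -1731*(-952) = 1647912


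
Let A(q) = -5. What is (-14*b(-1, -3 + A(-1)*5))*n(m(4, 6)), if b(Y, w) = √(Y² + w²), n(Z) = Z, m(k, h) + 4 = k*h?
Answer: -280*√785 ≈ -7845.0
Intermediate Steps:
m(k, h) = -4 + h*k (m(k, h) = -4 + k*h = -4 + h*k)
(-14*b(-1, -3 + A(-1)*5))*n(m(4, 6)) = (-14*√((-1)² + (-3 - 5*5)²))*(-4 + 6*4) = (-14*√(1 + (-3 - 25)²))*(-4 + 24) = -14*√(1 + (-28)²)*20 = -14*√(1 + 784)*20 = -14*√785*20 = -280*√785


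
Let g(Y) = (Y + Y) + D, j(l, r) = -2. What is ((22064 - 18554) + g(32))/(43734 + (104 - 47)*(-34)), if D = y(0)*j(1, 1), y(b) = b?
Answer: 1787/20898 ≈ 0.085511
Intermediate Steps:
D = 0 (D = 0*(-2) = 0)
g(Y) = 2*Y (g(Y) = (Y + Y) + 0 = 2*Y + 0 = 2*Y)
((22064 - 18554) + g(32))/(43734 + (104 - 47)*(-34)) = ((22064 - 18554) + 2*32)/(43734 + (104 - 47)*(-34)) = (3510 + 64)/(43734 + 57*(-34)) = 3574/(43734 - 1938) = 3574/41796 = 3574*(1/41796) = 1787/20898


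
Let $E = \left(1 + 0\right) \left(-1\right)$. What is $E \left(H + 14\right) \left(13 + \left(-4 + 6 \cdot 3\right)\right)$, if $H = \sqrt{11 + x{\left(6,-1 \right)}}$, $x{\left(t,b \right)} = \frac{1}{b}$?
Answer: $-378 - 27 \sqrt{10} \approx -463.38$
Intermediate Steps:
$H = \sqrt{10}$ ($H = \sqrt{11 + \frac{1}{-1}} = \sqrt{11 - 1} = \sqrt{10} \approx 3.1623$)
$E = -1$ ($E = 1 \left(-1\right) = -1$)
$E \left(H + 14\right) \left(13 + \left(-4 + 6 \cdot 3\right)\right) = - \left(\sqrt{10} + 14\right) \left(13 + \left(-4 + 6 \cdot 3\right)\right) = - \left(14 + \sqrt{10}\right) \left(13 + \left(-4 + 18\right)\right) = - \left(14 + \sqrt{10}\right) \left(13 + 14\right) = - \left(14 + \sqrt{10}\right) 27 = - (378 + 27 \sqrt{10}) = -378 - 27 \sqrt{10}$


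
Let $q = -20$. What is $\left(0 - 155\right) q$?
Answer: $3100$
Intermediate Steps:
$\left(0 - 155\right) q = \left(0 - 155\right) \left(-20\right) = \left(-155\right) \left(-20\right) = 3100$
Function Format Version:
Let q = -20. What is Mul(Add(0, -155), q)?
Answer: 3100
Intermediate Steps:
Mul(Add(0, -155), q) = Mul(Add(0, -155), -20) = Mul(-155, -20) = 3100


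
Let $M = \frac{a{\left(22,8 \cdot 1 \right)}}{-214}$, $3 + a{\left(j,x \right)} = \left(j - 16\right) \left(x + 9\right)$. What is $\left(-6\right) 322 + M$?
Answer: $- \frac{413547}{214} \approx -1932.5$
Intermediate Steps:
$a{\left(j,x \right)} = -3 + \left(-16 + j\right) \left(9 + x\right)$ ($a{\left(j,x \right)} = -3 + \left(j - 16\right) \left(x + 9\right) = -3 + \left(-16 + j\right) \left(9 + x\right)$)
$M = - \frac{99}{214}$ ($M = \frac{-147 - 16 \cdot 8 \cdot 1 + 9 \cdot 22 + 22 \cdot 8 \cdot 1}{-214} = \left(-147 - 128 + 198 + 22 \cdot 8\right) \left(- \frac{1}{214}\right) = \left(-147 - 128 + 198 + 176\right) \left(- \frac{1}{214}\right) = 99 \left(- \frac{1}{214}\right) = - \frac{99}{214} \approx -0.46262$)
$\left(-6\right) 322 + M = \left(-6\right) 322 - \frac{99}{214} = -1932 - \frac{99}{214} = - \frac{413547}{214}$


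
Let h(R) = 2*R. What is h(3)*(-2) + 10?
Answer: -2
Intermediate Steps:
h(3)*(-2) + 10 = (2*3)*(-2) + 10 = 6*(-2) + 10 = -12 + 10 = -2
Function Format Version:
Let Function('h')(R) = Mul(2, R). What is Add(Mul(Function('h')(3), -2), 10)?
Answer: -2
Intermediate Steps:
Add(Mul(Function('h')(3), -2), 10) = Add(Mul(Mul(2, 3), -2), 10) = Add(Mul(6, -2), 10) = Add(-12, 10) = -2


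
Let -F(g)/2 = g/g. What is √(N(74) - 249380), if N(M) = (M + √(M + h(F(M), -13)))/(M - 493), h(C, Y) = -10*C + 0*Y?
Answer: √(-43781433186 - 419*√94)/419 ≈ 499.38*I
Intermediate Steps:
F(g) = -2 (F(g) = -2*g/g = -2*1 = -2)
h(C, Y) = -10*C (h(C, Y) = -10*C + 0 = -10*C)
N(M) = (M + √(20 + M))/(-493 + M) (N(M) = (M + √(M - 10*(-2)))/(M - 493) = (M + √(M + 20))/(-493 + M) = (M + √(20 + M))/(-493 + M))
√(N(74) - 249380) = √((74 + √(20 + 74))/(-493 + 74) - 249380) = √((74 + √94)/(-419) - 249380) = √(-(74 + √94)/419 - 249380) = √((-74/419 - √94/419) - 249380) = √(-104490294/419 - √94/419)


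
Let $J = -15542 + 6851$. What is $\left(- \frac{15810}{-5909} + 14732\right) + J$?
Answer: $\frac{35712079}{5909} \approx 6043.7$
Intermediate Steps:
$J = -8691$
$\left(- \frac{15810}{-5909} + 14732\right) + J = \left(- \frac{15810}{-5909} + 14732\right) - 8691 = \left(\left(-15810\right) \left(- \frac{1}{5909}\right) + 14732\right) - 8691 = \left(\frac{15810}{5909} + 14732\right) - 8691 = \frac{87067198}{5909} - 8691 = \frac{35712079}{5909}$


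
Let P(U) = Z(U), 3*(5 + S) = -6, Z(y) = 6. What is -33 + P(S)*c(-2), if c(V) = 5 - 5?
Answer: -33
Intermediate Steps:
S = -7 (S = -5 + (⅓)*(-6) = -5 - 2 = -7)
P(U) = 6
c(V) = 0
-33 + P(S)*c(-2) = -33 + 6*0 = -33 + 0 = -33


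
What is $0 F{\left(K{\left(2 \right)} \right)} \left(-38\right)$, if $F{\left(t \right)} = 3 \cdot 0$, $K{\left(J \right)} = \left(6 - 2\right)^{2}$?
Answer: $0$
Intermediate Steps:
$K{\left(J \right)} = 16$ ($K{\left(J \right)} = 4^{2} = 16$)
$F{\left(t \right)} = 0$
$0 F{\left(K{\left(2 \right)} \right)} \left(-38\right) = 0 \cdot 0 \left(-38\right) = 0 \left(-38\right) = 0$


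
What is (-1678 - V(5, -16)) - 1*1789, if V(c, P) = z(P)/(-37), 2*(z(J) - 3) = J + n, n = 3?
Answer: -256565/74 ≈ -3467.1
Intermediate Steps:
z(J) = 9/2 + J/2 (z(J) = 3 + (J + 3)/2 = 3 + (3 + J)/2 = 3 + (3/2 + J/2) = 9/2 + J/2)
V(c, P) = -9/74 - P/74 (V(c, P) = (9/2 + P/2)/(-37) = (9/2 + P/2)*(-1/37) = -9/74 - P/74)
(-1678 - V(5, -16)) - 1*1789 = (-1678 - (-9/74 - 1/74*(-16))) - 1*1789 = (-1678 - (-9/74 + 8/37)) - 1789 = (-1678 - 1*7/74) - 1789 = (-1678 - 7/74) - 1789 = -124179/74 - 1789 = -256565/74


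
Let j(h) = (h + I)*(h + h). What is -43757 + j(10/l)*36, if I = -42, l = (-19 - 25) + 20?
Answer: -84969/2 ≈ -42485.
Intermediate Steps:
l = -24 (l = -44 + 20 = -24)
j(h) = 2*h*(-42 + h) (j(h) = (h - 42)*(h + h) = (-42 + h)*(2*h) = 2*h*(-42 + h))
-43757 + j(10/l)*36 = -43757 + (2*(10/(-24))*(-42 + 10/(-24)))*36 = -43757 + (2*(10*(-1/24))*(-42 + 10*(-1/24)))*36 = -43757 + (2*(-5/12)*(-42 - 5/12))*36 = -43757 + (2*(-5/12)*(-509/12))*36 = -43757 + (2545/72)*36 = -43757 + 2545/2 = -84969/2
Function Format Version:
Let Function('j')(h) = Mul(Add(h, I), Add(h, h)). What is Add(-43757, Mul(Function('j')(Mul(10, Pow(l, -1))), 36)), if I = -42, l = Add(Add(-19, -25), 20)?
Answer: Rational(-84969, 2) ≈ -42485.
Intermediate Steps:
l = -24 (l = Add(-44, 20) = -24)
Function('j')(h) = Mul(2, h, Add(-42, h)) (Function('j')(h) = Mul(Add(h, -42), Add(h, h)) = Mul(Add(-42, h), Mul(2, h)) = Mul(2, h, Add(-42, h)))
Add(-43757, Mul(Function('j')(Mul(10, Pow(l, -1))), 36)) = Add(-43757, Mul(Mul(2, Mul(10, Pow(-24, -1)), Add(-42, Mul(10, Pow(-24, -1)))), 36)) = Add(-43757, Mul(Mul(2, Mul(10, Rational(-1, 24)), Add(-42, Mul(10, Rational(-1, 24)))), 36)) = Add(-43757, Mul(Mul(2, Rational(-5, 12), Add(-42, Rational(-5, 12))), 36)) = Add(-43757, Mul(Mul(2, Rational(-5, 12), Rational(-509, 12)), 36)) = Add(-43757, Mul(Rational(2545, 72), 36)) = Add(-43757, Rational(2545, 2)) = Rational(-84969, 2)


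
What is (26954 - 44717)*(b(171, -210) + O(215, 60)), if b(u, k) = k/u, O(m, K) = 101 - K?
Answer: -13422907/19 ≈ -7.0647e+5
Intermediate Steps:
(26954 - 44717)*(b(171, -210) + O(215, 60)) = (26954 - 44717)*(-210/171 + (101 - 1*60)) = -17763*(-210*1/171 + (101 - 60)) = -17763*(-70/57 + 41) = -17763*2267/57 = -13422907/19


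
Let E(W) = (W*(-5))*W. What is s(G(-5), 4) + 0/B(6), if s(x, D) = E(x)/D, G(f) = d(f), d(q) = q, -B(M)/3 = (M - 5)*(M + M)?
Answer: -125/4 ≈ -31.250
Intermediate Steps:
B(M) = -6*M*(-5 + M) (B(M) = -3*(M - 5)*(M + M) = -3*(-5 + M)*2*M = -6*M*(-5 + M))
E(W) = -5*W² (E(W) = (-5*W)*W = -5*W²)
G(f) = f
s(x, D) = -5*x²/D (s(x, D) = (-5*x²)/D = -5*x²/D)
s(G(-5), 4) + 0/B(6) = -5*(-5)²/4 + 0/(6*6*(5 - 1*6)) = -5*¼*25 + 0/(6*6*(5 - 6)) = -125/4 + 0/(6*6*(-1)) = -125/4 + 0/(-36) = -125/4 - 1/36*0 = -125/4 + 0 = -125/4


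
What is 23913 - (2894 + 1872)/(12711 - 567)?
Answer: 145197353/6072 ≈ 23913.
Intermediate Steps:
23913 - (2894 + 1872)/(12711 - 567) = 23913 - 4766/12144 = 23913 - 1*2383/6072 = 23913 - 2383/6072 = 145197353/6072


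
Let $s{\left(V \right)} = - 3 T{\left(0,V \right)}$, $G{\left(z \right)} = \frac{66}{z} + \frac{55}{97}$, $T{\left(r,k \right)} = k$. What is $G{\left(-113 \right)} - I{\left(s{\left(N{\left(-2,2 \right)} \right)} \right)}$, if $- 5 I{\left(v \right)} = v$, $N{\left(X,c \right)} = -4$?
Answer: $\frac{130597}{54805} \approx 2.3829$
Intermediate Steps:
$G{\left(z \right)} = \frac{55}{97} + \frac{66}{z}$ ($G{\left(z \right)} = \frac{66}{z} + 55 \cdot \frac{1}{97} = \frac{66}{z} + \frac{55}{97} = \frac{55}{97} + \frac{66}{z}$)
$s{\left(V \right)} = - 3 V$
$I{\left(v \right)} = - \frac{v}{5}$
$G{\left(-113 \right)} - I{\left(s{\left(N{\left(-2,2 \right)} \right)} \right)} = \left(\frac{55}{97} + \frac{66}{-113}\right) - - \frac{\left(-3\right) \left(-4\right)}{5} = \left(\frac{55}{97} + 66 \left(- \frac{1}{113}\right)\right) - \left(- \frac{1}{5}\right) 12 = \left(\frac{55}{97} - \frac{66}{113}\right) - - \frac{12}{5} = - \frac{187}{10961} + \frac{12}{5} = \frac{130597}{54805}$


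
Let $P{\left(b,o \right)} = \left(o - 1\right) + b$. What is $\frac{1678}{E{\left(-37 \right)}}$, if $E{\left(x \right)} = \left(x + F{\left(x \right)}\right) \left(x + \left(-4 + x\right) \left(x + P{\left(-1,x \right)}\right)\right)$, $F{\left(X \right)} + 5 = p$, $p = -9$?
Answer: $- \frac{1678}{157029} \approx -0.010686$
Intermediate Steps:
$F{\left(X \right)} = -14$ ($F{\left(X \right)} = -5 - 9 = -14$)
$P{\left(b,o \right)} = -1 + b + o$ ($P{\left(b,o \right)} = \left(-1 + o\right) + b = -1 + b + o$)
$E{\left(x \right)} = \left(-14 + x\right) \left(x + \left(-4 + x\right) \left(-2 + 2 x\right)\right)$ ($E{\left(x \right)} = \left(x - 14\right) \left(x + \left(-4 + x\right) \left(x - \left(2 - x\right)\right)\right) = \left(-14 + x\right) \left(x + \left(-4 + x\right) \left(x + \left(-2 + x\right)\right)\right) = \left(-14 + x\right) \left(x + \left(-4 + x\right) \left(-2 + 2 x\right)\right)$)
$\frac{1678}{E{\left(-37 \right)}} = \frac{1678}{-112 - 37 \left(-37\right)^{2} + 2 \left(-37\right)^{3} + 134 \left(-37\right)} = \frac{1678}{-112 - 50653 + 2 \left(-50653\right) - 4958} = \frac{1678}{-112 - 50653 - 101306 - 4958} = \frac{1678}{-157029} = 1678 \left(- \frac{1}{157029}\right) = - \frac{1678}{157029}$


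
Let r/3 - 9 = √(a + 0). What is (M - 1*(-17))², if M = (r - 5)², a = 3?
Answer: 331056 + 139392*√3 ≈ 5.7249e+5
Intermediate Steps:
r = 27 + 3*√3 (r = 27 + 3*√(3 + 0) = 27 + 3*√3 ≈ 32.196)
M = (22 + 3*√3)² (M = ((27 + 3*√3) - 5)² = (22 + 3*√3)² ≈ 739.63)
(M - 1*(-17))² = ((511 + 132*√3) - 1*(-17))² = ((511 + 132*√3) + 17)² = (528 + 132*√3)²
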